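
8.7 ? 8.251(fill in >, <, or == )>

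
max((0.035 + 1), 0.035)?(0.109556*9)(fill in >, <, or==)>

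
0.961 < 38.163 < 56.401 True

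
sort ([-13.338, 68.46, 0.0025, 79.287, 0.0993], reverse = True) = [79.287, 68.46, 0.0993, 0.0025, -13.338]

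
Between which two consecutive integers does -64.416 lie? -65 and -64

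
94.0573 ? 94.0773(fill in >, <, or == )<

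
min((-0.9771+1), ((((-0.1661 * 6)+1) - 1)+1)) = 0.0034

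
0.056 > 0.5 False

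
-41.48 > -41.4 False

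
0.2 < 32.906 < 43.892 True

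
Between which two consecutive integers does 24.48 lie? 24 and 25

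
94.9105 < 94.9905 True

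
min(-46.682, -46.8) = -46.8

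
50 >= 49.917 True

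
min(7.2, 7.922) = 7.2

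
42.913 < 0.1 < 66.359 False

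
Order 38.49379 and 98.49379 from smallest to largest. 38.49379, 98.49379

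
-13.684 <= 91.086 True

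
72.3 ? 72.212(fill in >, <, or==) >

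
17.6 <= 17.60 True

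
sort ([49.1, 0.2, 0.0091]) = [0.0091, 0.2, 49.1]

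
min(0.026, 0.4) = 0.026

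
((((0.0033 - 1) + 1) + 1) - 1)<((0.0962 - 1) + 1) True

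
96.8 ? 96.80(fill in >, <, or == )==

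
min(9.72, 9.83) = 9.72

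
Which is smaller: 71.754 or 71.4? 71.4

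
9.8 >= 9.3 True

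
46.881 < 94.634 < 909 True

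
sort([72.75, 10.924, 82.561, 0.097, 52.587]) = [0.097, 10.924, 52.587, 72.75, 82.561]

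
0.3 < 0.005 False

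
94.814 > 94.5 True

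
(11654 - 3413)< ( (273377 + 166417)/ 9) True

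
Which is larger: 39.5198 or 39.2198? 39.5198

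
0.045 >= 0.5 False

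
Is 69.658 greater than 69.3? Yes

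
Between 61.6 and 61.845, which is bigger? 61.845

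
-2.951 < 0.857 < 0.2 False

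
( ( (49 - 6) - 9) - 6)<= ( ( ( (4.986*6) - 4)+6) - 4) False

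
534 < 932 True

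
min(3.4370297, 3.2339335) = 3.2339335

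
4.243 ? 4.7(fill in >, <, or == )<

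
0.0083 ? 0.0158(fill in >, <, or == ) <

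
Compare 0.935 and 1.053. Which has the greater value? 1.053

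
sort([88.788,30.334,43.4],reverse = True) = [88.788,43.4,30.334]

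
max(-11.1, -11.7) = -11.1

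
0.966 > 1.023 False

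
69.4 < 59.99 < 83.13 False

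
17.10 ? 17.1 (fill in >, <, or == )==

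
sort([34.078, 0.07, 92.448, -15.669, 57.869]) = [-15.669, 0.07, 34.078, 57.869, 92.448]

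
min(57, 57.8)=57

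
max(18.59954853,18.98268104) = 18.98268104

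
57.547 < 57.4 False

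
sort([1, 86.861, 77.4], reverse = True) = [86.861, 77.4, 1]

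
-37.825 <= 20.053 True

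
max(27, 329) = 329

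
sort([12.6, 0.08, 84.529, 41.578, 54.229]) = [0.08, 12.6, 41.578, 54.229, 84.529]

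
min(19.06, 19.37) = 19.06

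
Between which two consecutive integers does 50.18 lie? 50 and 51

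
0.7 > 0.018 True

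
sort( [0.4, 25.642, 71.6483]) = [0.4, 25.642, 71.6483]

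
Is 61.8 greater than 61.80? No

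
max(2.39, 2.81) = 2.81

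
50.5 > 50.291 True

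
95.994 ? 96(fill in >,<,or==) <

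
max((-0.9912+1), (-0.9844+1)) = 0.0156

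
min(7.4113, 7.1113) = 7.1113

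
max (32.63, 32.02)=32.63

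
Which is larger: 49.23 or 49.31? 49.31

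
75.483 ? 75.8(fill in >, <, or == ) <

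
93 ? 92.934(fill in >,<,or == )>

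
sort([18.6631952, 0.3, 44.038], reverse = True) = [44.038, 18.6631952, 0.3]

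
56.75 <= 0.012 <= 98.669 False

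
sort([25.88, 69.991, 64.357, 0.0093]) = [0.0093, 25.88, 64.357, 69.991]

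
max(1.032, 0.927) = 1.032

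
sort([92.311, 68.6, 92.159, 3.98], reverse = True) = [92.311, 92.159, 68.6, 3.98]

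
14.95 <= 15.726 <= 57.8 True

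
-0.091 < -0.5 False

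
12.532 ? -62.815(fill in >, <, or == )>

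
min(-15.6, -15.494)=-15.6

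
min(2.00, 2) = 2.00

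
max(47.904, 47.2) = 47.904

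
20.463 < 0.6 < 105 False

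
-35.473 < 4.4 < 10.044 True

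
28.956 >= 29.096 False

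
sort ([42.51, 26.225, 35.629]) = [26.225, 35.629, 42.51]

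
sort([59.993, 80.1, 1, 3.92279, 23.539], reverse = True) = [80.1, 59.993, 23.539, 3.92279, 1]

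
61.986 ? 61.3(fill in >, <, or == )>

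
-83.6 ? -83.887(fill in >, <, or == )>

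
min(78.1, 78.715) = 78.1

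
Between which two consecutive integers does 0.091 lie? 0 and 1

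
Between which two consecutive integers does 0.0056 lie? 0 and 1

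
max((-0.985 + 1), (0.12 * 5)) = 0.6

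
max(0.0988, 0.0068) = 0.0988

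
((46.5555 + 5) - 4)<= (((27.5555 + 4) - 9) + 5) False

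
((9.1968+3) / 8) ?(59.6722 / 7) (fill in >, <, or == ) <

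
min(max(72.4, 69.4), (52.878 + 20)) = 72.4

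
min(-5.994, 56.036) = -5.994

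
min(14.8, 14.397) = 14.397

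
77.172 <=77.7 True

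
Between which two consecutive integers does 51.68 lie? 51 and 52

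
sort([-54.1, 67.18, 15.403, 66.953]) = [-54.1, 15.403, 66.953, 67.18]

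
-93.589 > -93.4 False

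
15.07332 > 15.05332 True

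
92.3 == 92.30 True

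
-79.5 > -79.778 True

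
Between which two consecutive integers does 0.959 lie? 0 and 1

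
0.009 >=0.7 False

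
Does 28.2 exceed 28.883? No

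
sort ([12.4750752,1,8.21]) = [1,8.21,12.4750752]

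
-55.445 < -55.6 False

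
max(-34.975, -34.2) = -34.2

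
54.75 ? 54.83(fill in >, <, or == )<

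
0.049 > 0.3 False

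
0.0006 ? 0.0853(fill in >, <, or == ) <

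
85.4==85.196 False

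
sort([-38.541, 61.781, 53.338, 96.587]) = [-38.541, 53.338, 61.781, 96.587]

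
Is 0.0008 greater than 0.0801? No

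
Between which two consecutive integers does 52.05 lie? 52 and 53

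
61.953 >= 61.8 True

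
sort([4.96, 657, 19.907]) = [4.96, 19.907, 657]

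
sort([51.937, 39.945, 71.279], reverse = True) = [71.279, 51.937, 39.945]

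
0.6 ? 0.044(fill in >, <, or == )>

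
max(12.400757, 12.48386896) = 12.48386896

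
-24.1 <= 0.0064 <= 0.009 True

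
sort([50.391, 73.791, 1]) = [1, 50.391, 73.791]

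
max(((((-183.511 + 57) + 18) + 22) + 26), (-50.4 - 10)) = -60.4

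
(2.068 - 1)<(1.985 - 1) False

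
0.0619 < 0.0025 False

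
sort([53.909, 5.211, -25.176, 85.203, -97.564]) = [-97.564, -25.176, 5.211, 53.909, 85.203]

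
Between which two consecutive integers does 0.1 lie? 0 and 1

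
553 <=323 False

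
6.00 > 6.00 False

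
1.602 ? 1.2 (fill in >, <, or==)>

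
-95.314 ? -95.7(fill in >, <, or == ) >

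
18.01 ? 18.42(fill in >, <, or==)<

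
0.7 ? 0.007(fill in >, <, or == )>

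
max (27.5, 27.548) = 27.548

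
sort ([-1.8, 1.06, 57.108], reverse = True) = [57.108, 1.06, -1.8]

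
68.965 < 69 True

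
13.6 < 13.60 False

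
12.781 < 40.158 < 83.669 True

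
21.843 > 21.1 True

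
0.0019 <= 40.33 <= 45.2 True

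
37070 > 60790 False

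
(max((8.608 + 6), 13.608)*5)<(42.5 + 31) True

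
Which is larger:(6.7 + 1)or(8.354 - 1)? (6.7 + 1)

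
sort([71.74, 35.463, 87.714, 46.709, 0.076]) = [0.076, 35.463, 46.709, 71.74, 87.714]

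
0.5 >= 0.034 True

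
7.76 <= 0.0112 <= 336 False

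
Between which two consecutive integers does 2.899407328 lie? 2 and 3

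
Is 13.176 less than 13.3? Yes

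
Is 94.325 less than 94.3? No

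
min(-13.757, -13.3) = -13.757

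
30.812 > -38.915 True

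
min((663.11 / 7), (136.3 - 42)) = 94.3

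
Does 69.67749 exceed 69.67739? Yes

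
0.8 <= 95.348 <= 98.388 True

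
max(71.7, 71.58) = 71.7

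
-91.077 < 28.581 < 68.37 True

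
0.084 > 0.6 False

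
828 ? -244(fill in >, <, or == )>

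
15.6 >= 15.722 False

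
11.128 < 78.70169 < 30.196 False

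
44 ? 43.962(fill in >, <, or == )>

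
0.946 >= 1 False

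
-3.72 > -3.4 False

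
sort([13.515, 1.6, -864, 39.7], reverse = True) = [39.7, 13.515, 1.6, -864]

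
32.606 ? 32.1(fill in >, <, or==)>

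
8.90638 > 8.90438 True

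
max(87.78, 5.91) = 87.78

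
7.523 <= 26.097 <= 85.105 True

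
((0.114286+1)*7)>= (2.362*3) True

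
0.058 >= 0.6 False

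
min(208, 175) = 175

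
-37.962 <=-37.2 True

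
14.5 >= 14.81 False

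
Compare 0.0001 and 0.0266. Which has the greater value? 0.0266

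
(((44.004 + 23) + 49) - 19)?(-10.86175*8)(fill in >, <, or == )>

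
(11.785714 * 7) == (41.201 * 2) False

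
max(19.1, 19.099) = 19.1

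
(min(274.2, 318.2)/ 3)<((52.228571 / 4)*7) False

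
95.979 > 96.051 False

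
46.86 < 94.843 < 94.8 False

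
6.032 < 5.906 False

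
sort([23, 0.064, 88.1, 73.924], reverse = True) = [88.1, 73.924, 23, 0.064]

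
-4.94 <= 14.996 True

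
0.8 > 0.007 True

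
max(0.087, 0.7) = 0.7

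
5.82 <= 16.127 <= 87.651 True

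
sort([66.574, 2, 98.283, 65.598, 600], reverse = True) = [600, 98.283, 66.574, 65.598, 2]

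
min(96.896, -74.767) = -74.767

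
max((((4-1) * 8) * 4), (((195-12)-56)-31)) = 96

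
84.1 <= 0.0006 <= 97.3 False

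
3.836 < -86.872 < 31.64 False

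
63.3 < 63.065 False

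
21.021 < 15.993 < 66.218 False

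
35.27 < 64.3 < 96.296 True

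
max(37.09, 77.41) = 77.41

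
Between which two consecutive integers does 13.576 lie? 13 and 14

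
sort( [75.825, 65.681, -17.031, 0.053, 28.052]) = [-17.031, 0.053, 28.052, 65.681, 75.825]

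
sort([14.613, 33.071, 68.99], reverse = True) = [68.99, 33.071, 14.613]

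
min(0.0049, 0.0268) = 0.0049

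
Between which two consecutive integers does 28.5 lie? 28 and 29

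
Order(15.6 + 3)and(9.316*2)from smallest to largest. (15.6 + 3), (9.316*2)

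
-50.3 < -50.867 False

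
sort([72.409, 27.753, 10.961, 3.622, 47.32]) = [3.622, 10.961, 27.753, 47.32, 72.409]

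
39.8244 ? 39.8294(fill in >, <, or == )<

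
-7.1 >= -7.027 False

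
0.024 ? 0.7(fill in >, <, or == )<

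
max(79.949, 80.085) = 80.085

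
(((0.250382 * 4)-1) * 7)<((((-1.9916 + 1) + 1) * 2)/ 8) False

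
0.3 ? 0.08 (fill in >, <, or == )>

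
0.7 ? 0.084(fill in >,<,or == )>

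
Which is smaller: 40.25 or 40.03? 40.03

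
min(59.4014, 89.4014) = 59.4014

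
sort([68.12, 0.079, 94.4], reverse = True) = [94.4, 68.12, 0.079]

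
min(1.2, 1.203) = 1.2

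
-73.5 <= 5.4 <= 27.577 True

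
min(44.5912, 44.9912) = 44.5912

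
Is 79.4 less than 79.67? Yes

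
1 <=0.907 False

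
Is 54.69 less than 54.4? No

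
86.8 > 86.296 True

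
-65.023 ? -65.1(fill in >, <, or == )>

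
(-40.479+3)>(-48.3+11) False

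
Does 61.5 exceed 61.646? No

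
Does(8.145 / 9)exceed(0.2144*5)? No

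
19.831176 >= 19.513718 True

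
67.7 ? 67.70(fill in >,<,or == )==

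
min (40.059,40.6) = 40.059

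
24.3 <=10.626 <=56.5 False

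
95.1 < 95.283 True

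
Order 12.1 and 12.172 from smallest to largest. 12.1, 12.172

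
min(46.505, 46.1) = 46.1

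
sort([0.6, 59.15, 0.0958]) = [0.0958, 0.6, 59.15]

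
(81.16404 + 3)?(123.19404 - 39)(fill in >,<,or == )<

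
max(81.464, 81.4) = 81.464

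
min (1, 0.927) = 0.927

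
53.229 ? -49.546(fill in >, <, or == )>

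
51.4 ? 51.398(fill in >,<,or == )>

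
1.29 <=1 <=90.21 False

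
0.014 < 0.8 True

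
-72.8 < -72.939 False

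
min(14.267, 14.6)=14.267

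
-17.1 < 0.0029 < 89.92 True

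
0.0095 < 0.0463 True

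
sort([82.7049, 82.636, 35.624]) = [35.624, 82.636, 82.7049]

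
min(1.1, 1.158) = 1.1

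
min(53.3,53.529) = 53.3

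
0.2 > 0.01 True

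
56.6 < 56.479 False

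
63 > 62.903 True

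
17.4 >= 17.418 False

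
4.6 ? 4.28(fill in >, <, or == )>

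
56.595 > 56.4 True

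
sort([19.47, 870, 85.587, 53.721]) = [19.47, 53.721, 85.587, 870]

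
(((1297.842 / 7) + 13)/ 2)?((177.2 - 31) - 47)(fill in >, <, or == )>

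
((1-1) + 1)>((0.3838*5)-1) True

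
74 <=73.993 False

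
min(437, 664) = 437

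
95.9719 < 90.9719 False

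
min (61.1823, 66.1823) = 61.1823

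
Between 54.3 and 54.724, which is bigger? 54.724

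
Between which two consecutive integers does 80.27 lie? 80 and 81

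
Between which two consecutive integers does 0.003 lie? 0 and 1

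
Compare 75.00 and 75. They are equal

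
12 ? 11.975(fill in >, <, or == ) >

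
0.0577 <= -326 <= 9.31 False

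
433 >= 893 False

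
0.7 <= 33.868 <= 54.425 True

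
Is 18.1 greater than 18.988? No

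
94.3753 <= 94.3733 False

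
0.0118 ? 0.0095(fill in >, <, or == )>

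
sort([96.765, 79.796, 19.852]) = [19.852, 79.796, 96.765]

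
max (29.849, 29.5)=29.849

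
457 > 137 True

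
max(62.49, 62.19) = 62.49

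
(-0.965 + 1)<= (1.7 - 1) True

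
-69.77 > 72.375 False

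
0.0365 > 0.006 True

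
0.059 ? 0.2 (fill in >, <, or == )<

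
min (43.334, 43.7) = 43.334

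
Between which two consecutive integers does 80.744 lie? 80 and 81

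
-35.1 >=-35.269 True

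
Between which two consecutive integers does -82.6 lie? -83 and -82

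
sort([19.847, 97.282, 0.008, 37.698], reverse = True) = [97.282, 37.698, 19.847, 0.008]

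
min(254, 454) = 254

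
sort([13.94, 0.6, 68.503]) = [0.6, 13.94, 68.503]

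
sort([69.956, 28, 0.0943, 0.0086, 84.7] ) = [0.0086, 0.0943, 28, 69.956, 84.7]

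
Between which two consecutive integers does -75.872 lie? -76 and -75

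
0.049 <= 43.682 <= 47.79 True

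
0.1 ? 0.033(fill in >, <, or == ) >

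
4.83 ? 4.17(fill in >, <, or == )>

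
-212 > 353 False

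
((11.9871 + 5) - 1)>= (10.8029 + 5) True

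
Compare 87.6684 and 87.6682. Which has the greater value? 87.6684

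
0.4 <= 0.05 False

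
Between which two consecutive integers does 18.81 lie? 18 and 19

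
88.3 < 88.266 False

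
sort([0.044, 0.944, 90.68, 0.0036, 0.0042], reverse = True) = [90.68, 0.944, 0.044, 0.0042, 0.0036]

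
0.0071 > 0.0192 False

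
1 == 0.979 False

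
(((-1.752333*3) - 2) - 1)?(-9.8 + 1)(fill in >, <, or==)>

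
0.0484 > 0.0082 True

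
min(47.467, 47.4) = 47.4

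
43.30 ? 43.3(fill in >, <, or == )==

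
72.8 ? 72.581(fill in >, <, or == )>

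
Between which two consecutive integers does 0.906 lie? 0 and 1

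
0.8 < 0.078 False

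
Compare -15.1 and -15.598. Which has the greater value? -15.1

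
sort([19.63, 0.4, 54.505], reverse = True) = [54.505, 19.63, 0.4]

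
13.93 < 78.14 True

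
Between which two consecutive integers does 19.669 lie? 19 and 20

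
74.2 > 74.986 False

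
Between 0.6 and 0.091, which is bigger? 0.6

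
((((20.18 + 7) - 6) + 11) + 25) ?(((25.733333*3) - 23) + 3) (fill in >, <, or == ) <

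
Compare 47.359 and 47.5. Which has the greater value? 47.5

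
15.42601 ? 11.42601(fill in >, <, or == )>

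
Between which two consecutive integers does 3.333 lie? 3 and 4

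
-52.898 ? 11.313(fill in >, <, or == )<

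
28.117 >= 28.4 False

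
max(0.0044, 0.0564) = 0.0564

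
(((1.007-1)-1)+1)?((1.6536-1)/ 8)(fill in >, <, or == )<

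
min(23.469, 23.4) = 23.4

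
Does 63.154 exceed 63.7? No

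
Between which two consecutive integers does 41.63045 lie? 41 and 42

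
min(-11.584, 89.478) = -11.584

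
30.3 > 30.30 False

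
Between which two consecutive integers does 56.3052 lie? 56 and 57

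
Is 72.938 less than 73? Yes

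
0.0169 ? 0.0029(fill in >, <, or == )>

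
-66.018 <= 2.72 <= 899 True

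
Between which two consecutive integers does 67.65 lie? 67 and 68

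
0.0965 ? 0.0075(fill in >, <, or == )>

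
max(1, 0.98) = 1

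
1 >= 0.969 True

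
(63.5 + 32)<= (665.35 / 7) False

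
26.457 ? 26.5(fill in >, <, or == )<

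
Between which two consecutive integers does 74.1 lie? 74 and 75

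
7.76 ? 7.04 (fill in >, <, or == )>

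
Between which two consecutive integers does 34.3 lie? 34 and 35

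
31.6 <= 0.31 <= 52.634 False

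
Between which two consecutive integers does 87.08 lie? 87 and 88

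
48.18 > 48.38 False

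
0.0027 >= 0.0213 False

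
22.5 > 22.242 True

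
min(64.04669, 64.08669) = 64.04669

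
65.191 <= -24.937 False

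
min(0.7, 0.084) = 0.084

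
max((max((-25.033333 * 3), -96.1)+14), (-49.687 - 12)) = -61.099999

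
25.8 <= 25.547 False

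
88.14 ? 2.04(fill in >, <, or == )>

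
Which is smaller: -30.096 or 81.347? -30.096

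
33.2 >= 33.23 False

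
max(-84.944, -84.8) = -84.8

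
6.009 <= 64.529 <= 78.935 True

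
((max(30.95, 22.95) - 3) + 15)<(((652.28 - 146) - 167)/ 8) False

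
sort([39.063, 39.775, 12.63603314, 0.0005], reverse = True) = [39.775, 39.063, 12.63603314, 0.0005]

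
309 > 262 True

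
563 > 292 True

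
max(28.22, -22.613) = 28.22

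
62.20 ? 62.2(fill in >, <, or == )==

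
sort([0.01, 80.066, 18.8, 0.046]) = [0.01, 0.046, 18.8, 80.066]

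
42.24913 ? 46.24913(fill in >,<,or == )<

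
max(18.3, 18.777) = 18.777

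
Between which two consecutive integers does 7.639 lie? 7 and 8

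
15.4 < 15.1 False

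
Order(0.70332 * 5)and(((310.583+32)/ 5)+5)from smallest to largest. (0.70332 * 5), (((310.583+32)/ 5)+5)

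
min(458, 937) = 458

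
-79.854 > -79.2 False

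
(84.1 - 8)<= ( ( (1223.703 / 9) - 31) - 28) True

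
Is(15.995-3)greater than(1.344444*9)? Yes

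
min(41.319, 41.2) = 41.2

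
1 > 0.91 True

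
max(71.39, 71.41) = 71.41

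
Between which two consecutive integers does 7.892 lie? 7 and 8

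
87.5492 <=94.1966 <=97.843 True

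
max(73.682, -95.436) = 73.682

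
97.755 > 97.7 True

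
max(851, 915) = 915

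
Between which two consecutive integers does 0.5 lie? 0 and 1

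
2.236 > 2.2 True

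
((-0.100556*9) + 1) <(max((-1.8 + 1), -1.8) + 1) True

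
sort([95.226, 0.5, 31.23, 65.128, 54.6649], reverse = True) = [95.226, 65.128, 54.6649, 31.23, 0.5]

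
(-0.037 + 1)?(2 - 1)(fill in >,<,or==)<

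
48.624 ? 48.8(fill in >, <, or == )<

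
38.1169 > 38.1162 True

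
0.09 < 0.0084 False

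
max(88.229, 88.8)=88.8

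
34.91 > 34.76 True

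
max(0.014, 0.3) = 0.3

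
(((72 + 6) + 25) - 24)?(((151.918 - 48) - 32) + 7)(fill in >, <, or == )>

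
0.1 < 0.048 False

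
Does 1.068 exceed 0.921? Yes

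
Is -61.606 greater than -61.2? No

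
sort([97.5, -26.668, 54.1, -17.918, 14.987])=[-26.668, -17.918, 14.987, 54.1, 97.5]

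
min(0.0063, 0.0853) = 0.0063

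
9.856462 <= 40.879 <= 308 True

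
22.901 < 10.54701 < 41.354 False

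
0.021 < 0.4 True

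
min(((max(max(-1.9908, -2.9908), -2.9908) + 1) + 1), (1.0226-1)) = 0.0092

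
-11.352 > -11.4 True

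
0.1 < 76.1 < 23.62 False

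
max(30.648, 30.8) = 30.8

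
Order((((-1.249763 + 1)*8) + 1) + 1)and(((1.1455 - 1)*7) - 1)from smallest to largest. ((((-1.249763 + 1)*8) + 1) + 1), (((1.1455 - 1)*7) - 1)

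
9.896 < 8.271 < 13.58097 False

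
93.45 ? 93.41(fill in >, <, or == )>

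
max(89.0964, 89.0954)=89.0964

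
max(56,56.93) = 56.93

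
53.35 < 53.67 True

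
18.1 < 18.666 True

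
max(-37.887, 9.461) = 9.461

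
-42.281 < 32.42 True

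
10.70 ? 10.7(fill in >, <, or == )==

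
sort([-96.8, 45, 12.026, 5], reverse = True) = [45, 12.026, 5, -96.8]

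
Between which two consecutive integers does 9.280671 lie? 9 and 10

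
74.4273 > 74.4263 True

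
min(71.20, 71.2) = 71.20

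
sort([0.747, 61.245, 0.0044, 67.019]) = [0.0044, 0.747, 61.245, 67.019]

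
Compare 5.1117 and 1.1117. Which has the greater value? 5.1117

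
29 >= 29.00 True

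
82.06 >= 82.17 False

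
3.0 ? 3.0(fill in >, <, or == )==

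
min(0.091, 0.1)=0.091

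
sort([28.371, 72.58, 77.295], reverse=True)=[77.295, 72.58, 28.371]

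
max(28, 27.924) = 28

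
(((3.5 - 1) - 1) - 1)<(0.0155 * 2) False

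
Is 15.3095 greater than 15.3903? No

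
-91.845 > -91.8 False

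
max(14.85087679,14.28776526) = 14.85087679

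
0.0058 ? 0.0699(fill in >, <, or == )<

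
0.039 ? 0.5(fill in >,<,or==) <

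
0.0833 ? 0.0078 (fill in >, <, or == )>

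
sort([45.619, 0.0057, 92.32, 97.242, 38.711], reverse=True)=[97.242, 92.32, 45.619, 38.711, 0.0057]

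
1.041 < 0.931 False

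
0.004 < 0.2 True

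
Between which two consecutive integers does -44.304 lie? -45 and -44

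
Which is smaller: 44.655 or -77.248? -77.248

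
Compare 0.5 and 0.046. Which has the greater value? 0.5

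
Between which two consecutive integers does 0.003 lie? 0 and 1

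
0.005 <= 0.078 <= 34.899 True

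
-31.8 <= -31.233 True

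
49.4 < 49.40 False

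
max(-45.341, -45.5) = -45.341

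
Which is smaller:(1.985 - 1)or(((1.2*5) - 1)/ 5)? (1.985 - 1)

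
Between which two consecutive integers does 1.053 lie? 1 and 2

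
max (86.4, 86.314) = 86.4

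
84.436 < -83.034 False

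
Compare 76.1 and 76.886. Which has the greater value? 76.886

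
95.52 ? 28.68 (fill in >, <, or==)>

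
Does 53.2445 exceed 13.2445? Yes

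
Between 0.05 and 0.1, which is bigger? 0.1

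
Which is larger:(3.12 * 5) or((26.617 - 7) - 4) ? ((26.617 - 7) - 4)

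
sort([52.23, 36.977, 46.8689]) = [36.977, 46.8689, 52.23]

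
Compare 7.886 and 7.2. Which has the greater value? 7.886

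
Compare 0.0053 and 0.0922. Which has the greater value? 0.0922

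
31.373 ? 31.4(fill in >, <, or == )<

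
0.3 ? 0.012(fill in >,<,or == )>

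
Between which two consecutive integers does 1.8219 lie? 1 and 2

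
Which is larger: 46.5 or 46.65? 46.65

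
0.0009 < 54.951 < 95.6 True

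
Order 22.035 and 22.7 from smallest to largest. 22.035, 22.7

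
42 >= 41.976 True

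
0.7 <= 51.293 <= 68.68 True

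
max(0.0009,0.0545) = 0.0545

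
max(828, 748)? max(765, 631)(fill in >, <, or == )>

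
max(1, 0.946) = 1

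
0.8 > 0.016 True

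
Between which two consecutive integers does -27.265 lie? -28 and -27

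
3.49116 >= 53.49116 False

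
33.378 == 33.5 False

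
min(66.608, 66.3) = 66.3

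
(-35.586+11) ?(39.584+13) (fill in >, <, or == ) <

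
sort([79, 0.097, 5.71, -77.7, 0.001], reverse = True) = [79, 5.71, 0.097, 0.001, -77.7]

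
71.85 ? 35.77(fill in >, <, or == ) >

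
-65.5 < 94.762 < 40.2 False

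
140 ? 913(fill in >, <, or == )<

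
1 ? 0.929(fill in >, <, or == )>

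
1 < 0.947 False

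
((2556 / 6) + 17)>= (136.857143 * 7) False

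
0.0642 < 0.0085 False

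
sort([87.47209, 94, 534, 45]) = [45, 87.47209, 94, 534]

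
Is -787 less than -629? Yes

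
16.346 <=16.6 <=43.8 True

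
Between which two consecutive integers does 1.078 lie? 1 and 2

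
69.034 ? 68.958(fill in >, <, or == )>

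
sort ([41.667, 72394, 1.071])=[1.071, 41.667, 72394]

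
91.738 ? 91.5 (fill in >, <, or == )>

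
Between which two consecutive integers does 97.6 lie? 97 and 98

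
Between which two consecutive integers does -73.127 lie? -74 and -73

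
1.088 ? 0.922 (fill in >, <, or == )>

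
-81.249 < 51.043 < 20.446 False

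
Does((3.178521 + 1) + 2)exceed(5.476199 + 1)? No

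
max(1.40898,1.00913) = 1.40898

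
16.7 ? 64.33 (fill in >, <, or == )<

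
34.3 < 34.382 True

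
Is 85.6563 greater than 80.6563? Yes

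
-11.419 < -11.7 False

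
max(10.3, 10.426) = 10.426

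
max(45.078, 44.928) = 45.078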